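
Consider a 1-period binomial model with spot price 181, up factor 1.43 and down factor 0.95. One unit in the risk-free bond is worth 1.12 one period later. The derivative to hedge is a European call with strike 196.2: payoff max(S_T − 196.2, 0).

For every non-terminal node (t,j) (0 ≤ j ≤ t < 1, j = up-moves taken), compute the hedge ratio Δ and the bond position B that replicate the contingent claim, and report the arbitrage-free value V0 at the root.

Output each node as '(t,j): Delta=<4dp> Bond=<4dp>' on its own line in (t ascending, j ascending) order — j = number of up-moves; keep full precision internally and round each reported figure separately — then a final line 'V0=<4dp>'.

The replicating-portfolio and risk-neutral prices coincide; use p* = (1.12−0.95)/(1.43−0.95) = 0.3542 for the latter.
Terminal values V(1,·): V(1,0)=0.0000, V(1,1)=62.6300
(0,0): S=181.0000. Δ = (V_up−V_dn)/(S_up−S_dn) = (62.6300−0.0000)/(258.8300−171.9500) = 0.7209. V = [p*·62.6300 + (1−p*)·0.0000]/1.12 = 19.8049. B = V − Δ·S = -110.6743.
Self-financing check: at every node Δ·S+B equals the discounted successor values.

(0,0): Delta=0.7209 Bond=-110.6743
V0=19.8049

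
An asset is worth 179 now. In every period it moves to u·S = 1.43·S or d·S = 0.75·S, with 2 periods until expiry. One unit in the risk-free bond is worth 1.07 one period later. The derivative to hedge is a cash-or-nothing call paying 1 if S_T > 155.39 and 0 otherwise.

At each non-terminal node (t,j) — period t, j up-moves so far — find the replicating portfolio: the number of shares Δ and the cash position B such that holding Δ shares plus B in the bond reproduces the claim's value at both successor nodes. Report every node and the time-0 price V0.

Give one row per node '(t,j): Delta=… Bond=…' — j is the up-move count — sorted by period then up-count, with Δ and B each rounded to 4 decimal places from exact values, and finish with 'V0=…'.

(0,0): Delta=0.0041 Bond=-0.0990
(1,0): Delta=0.0110 Bond=-1.0308
(1,1): Delta=0.0000 Bond=0.9346
V0=0.6286

The replicating-portfolio and risk-neutral prices coincide; use p* = (1.07−0.75)/(1.43−0.75) = 0.4706 for the latter.
Terminal values V(2,·): V(2,0)=0.0000, V(2,1)=1.0000, V(2,2)=1.0000
(1,0): S=134.2500. Δ = (V_up−V_dn)/(S_up−S_dn) = (1.0000−0.0000)/(191.9775−100.6875) = 0.0110. V = [p*·1.0000 + (1−p*)·0.0000]/1.07 = 0.4398. B = V − Δ·S = -1.0308.
(1,1): S=255.9700. Δ = (V_up−V_dn)/(S_up−S_dn) = (1.0000−1.0000)/(366.0371−191.9775) = 0.0000. V = [p*·1.0000 + (1−p*)·1.0000]/1.07 = 0.9346. B = V − Δ·S = 0.9346.
(0,0): S=179.0000. Δ = (V_up−V_dn)/(S_up−S_dn) = (0.9346−0.4398)/(255.9700−134.2500) = 0.0041. V = [p*·0.9346 + (1−p*)·0.4398]/1.07 = 0.6286. B = V − Δ·S = -0.0990.
Self-financing check: at every node Δ·S+B equals the discounted successor values.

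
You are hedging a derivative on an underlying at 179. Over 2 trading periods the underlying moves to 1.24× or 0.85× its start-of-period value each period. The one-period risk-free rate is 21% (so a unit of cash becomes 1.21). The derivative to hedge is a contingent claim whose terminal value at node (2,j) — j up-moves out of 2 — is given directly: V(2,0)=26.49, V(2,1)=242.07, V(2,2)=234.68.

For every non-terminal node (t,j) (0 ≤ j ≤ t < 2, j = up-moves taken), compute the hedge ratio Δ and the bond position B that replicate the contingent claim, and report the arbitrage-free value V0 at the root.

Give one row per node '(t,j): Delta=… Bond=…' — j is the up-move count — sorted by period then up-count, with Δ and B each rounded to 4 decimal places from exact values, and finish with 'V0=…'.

No-arbitrage ⇒ martingale measure with p* = (R−d)/(u−d) = 0.9231.
Terminal payoffs: V(2,0)=26.4900, V(2,1)=242.0700, V(2,2)=234.6800
Node (1,0) S=152.1500: V=(p*·242.0700+(1−p*)·26.4900)/1.21=186.3528; Δ=(242.0700−26.4900)/(188.6660−129.3275)=3.6331; B=V−Δ·S=-366.4164
Node (1,1) S=221.9600: V=(p*·234.6800+(1−p*)·242.0700)/1.21=194.4202; Δ=(234.6800−242.0700)/(275.2304−188.6660)=-0.0854; B=V−Δ·S=213.3689
Node (0,0) S=179.0000: V=(p*·194.4202+(1−p*)·186.3528)/1.21=160.1650; Δ=(194.4202−186.3528)/(221.9600−152.1500)=0.1156; B=V−Δ·S=139.4794
Each (Δ,B) replicates both successor values, so the strategy is self-financing and V0 is arbitrage-free.

(0,0): Delta=0.1156 Bond=139.4794
(1,0): Delta=3.6331 Bond=-366.4164
(1,1): Delta=-0.0854 Bond=213.3689
V0=160.1650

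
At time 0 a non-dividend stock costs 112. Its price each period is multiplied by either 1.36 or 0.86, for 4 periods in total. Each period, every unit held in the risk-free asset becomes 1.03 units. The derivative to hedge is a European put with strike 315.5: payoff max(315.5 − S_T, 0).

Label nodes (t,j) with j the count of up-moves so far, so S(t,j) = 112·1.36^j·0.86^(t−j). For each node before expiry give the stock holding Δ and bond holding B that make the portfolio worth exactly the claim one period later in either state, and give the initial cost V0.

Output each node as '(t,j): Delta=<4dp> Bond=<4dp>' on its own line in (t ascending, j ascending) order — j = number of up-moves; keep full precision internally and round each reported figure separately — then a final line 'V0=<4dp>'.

No-arbitrage ⇒ martingale measure with p* = (R−d)/(u−d) = 0.3400.
At expiry t=4: V(4,0)=254.2351, V(4,1)=218.6160, V(4,2)=162.2880, V(4,3)=73.2113, V(4,4)=0.0000
(3,0): S=71.2383. Δ = (V_up−V_dn)/(S_up−S_dn) = (218.6160−254.2351)/(96.8840−61.2649) = -1.0000. V = [p*·218.6160 + (1−p*)·254.2351]/1.03 = 235.0724. B = V − Δ·S = 306.3107.
(3,1): S=112.6559. Δ = (V_up−V_dn)/(S_up−S_dn) = (162.2880−218.6160)/(153.2120−96.8840) = -1.0000. V = [p*·162.2880 + (1−p*)·218.6160]/1.03 = 193.6548. B = V − Δ·S = 306.3107.
(3,2): S=178.1535. Δ = (V_up−V_dn)/(S_up−S_dn) = (73.2113−162.2880)/(242.2887−153.2120) = -1.0000. V = [p*·73.2113 + (1−p*)·162.2880]/1.03 = 128.1572. B = V − Δ·S = 306.3107.
(3,3): S=281.7311. Δ = (V_up−V_dn)/(S_up−S_dn) = (0.0000−73.2113)/(383.1543−242.2887) = -0.5197. V = [p*·0.0000 + (1−p*)·73.2113]/1.03 = 46.9121. B = V − Δ·S = 193.3346.
(2,0): S=82.8352. Δ = (V_up−V_dn)/(S_up−S_dn) = (193.6548−235.0724)/(112.6559−71.2383) = -1.0000. V = [p*·193.6548 + (1−p*)·235.0724]/1.03 = 214.5538. B = V − Δ·S = 297.3890.
(2,1): S=130.9952. Δ = (V_up−V_dn)/(S_up−S_dn) = (128.1572−193.6548)/(178.1535−112.6559) = -1.0000. V = [p*·128.1572 + (1−p*)·193.6548]/1.03 = 166.3938. B = V − Δ·S = 297.3890.
(2,2): S=207.1552. Δ = (V_up−V_dn)/(S_up−S_dn) = (46.9121−128.1572)/(281.7311−178.1535) = -0.7844. V = [p*·46.9121 + (1−p*)·128.1572]/1.03 = 97.6057. B = V − Δ·S = 260.0959.
(1,0): S=96.3200. Δ = (V_up−V_dn)/(S_up−S_dn) = (166.3938−214.5538)/(130.9952−82.8352) = -1.0000. V = [p*·166.3938 + (1−p*)·214.5538]/1.03 = 192.4072. B = V − Δ·S = 288.7272.
(1,1): S=152.3200. Δ = (V_up−V_dn)/(S_up−S_dn) = (97.6057−166.3938)/(207.1552−130.9952) = -0.9032. V = [p*·97.6057 + (1−p*)·166.3938]/1.03 = 138.8406. B = V − Δ·S = 276.4169.
(0,0): S=112.0000. Δ = (V_up−V_dn)/(S_up−S_dn) = (138.8406−192.4072)/(152.3200−96.3200) = -0.9565. V = [p*·138.8406 + (1−p*)·192.4072]/1.03 = 169.1209. B = V − Δ·S = 276.2541.
Root portfolio cost Δ·112+B reproduces V0=169.1209.

(0,0): Delta=-0.9565 Bond=276.2541
(1,0): Delta=-1.0000 Bond=288.7272
(1,1): Delta=-0.9032 Bond=276.4169
(2,0): Delta=-1.0000 Bond=297.3890
(2,1): Delta=-1.0000 Bond=297.3890
(2,2): Delta=-0.7844 Bond=260.0959
(3,0): Delta=-1.0000 Bond=306.3107
(3,1): Delta=-1.0000 Bond=306.3107
(3,2): Delta=-1.0000 Bond=306.3107
(3,3): Delta=-0.5197 Bond=193.3346
V0=169.1209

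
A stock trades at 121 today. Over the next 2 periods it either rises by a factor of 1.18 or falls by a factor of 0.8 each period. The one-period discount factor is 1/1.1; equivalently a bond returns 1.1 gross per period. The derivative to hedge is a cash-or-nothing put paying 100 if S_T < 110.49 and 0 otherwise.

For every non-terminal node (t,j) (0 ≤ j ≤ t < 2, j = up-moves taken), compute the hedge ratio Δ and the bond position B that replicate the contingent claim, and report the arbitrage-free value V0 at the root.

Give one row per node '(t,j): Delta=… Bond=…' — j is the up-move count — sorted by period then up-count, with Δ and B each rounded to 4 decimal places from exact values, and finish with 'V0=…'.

(0,0): Delta=-0.4162 Bond=54.0281
(1,0): Delta=-2.7186 Bond=282.2967
(1,1): Delta=0.0000 Bond=0.0000
V0=3.6629

Since d<R<u, set p* = (R−d)/(u−d) = 0.7895; price each node as the discounted p*-expectation of its children.
At expiry t=2: V(2,0)=100.0000, V(2,1)=0.0000, V(2,2)=0.0000
  t=1,j=0: stock 96.8000 → up 114.2240 (V=0.0000), down 77.4400 (V=100.0000). Price 19.1388; hedge Δ=-2.7186, bond B=282.2967.
  t=1,j=1: stock 142.7800 → up 168.4804 (V=0.0000), down 114.2240 (V=0.0000). Price 0.0000; hedge Δ=0.0000, bond B=0.0000.
  t=0,j=0: stock 121.0000 → up 142.7800 (V=0.0000), down 96.8000 (V=19.1388). Price 3.6629; hedge Δ=-0.4162, bond B=54.0281.
Check: Δ(0,0)·S0 + B(0,0) = 3.6629 = V0.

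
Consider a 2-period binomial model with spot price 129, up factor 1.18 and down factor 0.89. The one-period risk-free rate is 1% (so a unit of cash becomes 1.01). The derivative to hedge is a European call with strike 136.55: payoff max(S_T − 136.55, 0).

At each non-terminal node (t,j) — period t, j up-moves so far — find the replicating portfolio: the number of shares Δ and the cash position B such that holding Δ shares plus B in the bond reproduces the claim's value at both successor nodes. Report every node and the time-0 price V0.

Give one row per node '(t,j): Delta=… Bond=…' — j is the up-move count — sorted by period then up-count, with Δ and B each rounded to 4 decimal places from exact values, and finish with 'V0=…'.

Since d<R<u, set p* = (R−d)/(u−d) = 0.4138; price each node as the discounted p*-expectation of its children.
At expiry t=2: V(2,0)=0.0000, V(2,1)=0.0000, V(2,2)=43.0696
  t=1,j=0: stock 114.8100 → up 135.4758 (V=0.0000), down 102.1809 (V=0.0000). Price 0.0000; hedge Δ=0.0000, bond B=0.0000.
  t=1,j=1: stock 152.2200 → up 179.6196 (V=43.0696), down 135.4758 (V=0.0000). Price 17.6454; hedge Δ=0.9757, bond B=-130.8704.
  t=0,j=0: stock 129.0000 → up 152.2200 (V=17.6454), down 114.8100 (V=0.0000). Price 7.2293; hedge Δ=0.4717, bond B=-53.6171.
Root portfolio cost Δ·129+B reproduces V0=7.2293.

(0,0): Delta=0.4717 Bond=-53.6171
(1,0): Delta=0.0000 Bond=0.0000
(1,1): Delta=0.9757 Bond=-130.8704
V0=7.2293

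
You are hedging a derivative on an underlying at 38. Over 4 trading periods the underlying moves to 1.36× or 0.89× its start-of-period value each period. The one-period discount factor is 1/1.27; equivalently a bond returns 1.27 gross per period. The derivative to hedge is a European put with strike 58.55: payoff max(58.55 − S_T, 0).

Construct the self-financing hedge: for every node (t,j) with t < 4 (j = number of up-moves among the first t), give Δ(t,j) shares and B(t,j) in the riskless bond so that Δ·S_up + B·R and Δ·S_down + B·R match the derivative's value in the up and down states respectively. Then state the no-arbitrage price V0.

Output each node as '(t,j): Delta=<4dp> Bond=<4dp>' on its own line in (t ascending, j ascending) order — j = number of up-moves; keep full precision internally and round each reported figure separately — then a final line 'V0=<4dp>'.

Risk-neutral probability p* = (R−d)/(u−d) = (1.27−0.89)/(1.36−0.89) = 0.8085.
Payoff layer (t=4): V(4,0)=34.7079, V(4,1)=22.1172, V(4,2)=2.8774, V(4,3)=0.0000, V(4,4)=0.0000
(3,0): S=26.7888. Δ = (V_up−V_dn)/(S_up−S_dn) = (22.1172−34.7079)/(36.4328−23.8421) = -1.0000. V = [p*·22.1172 + (1−p*)·34.7079]/1.27 = 19.3135. B = V − Δ·S = 46.1024.
(3,1): S=40.9357. Δ = (V_up−V_dn)/(S_up−S_dn) = (2.8774−22.1172)/(55.6726−36.4328) = -1.0000. V = [p*·2.8774 + (1−p*)·22.1172]/1.27 = 5.1666. B = V − Δ·S = 46.1024.
(3,2): S=62.5535. Δ = (V_up−V_dn)/(S_up−S_dn) = (0.0000−2.8774)/(85.0727−55.6726) = -0.0979. V = [p*·0.0000 + (1−p*)·2.8774]/1.27 = 0.4339. B = V − Δ·S = 6.5560.
(3,3): S=95.5873. Δ = (V_up−V_dn)/(S_up−S_dn) = (0.0000−0.0000)/(129.9988−85.0727) = 0.0000. V = [p*·0.0000 + (1−p*)·0.0000]/1.27 = 0.0000. B = V − Δ·S = 0.0000.
(2,0): S=30.0998. Δ = (V_up−V_dn)/(S_up−S_dn) = (5.1666−19.3135)/(40.9357−26.7888) = -1.0000. V = [p*·5.1666 + (1−p*)·19.3135]/1.27 = 6.2013. B = V − Δ·S = 36.3011.
(2,1): S=45.9952. Δ = (V_up−V_dn)/(S_up−S_dn) = (0.4339−5.1666)/(62.5535−40.9357) = -0.2189. V = [p*·0.4339 + (1−p*)·5.1666]/1.27 = 1.0552. B = V − Δ·S = 11.1250.
(2,2): S=70.2848. Δ = (V_up−V_dn)/(S_up−S_dn) = (0.0000−0.4339)/(95.5873−62.5535) = -0.0131. V = [p*·0.0000 + (1−p*)·0.4339]/1.27 = 0.0654. B = V − Δ·S = 0.9885.
(1,0): S=33.8200. Δ = (V_up−V_dn)/(S_up−S_dn) = (1.0552−6.2013)/(45.9952−30.0998) = -0.3237. V = [p*·1.0552 + (1−p*)·6.2013]/1.27 = 1.6068. B = V − Δ·S = 12.5558.
(1,1): S=51.6800. Δ = (V_up−V_dn)/(S_up−S_dn) = (0.0654−1.0552)/(70.2848−45.9952) = -0.0408. V = [p*·0.0654 + (1−p*)·1.0552]/1.27 = 0.2008. B = V − Δ·S = 2.3067.
(0,0): S=38.0000. Δ = (V_up−V_dn)/(S_up−S_dn) = (0.2008−1.6068)/(51.6800−33.8200) = -0.0787. V = [p*·0.2008 + (1−p*)·1.6068]/1.27 = 0.3701. B = V − Δ·S = 3.3617.
Each (Δ,B) replicates both successor values, so the strategy is self-financing and V0 is arbitrage-free.

(0,0): Delta=-0.0787 Bond=3.3617
(1,0): Delta=-0.3237 Bond=12.5558
(1,1): Delta=-0.0408 Bond=2.3067
(2,0): Delta=-1.0000 Bond=36.3011
(2,1): Delta=-0.2189 Bond=11.1250
(2,2): Delta=-0.0131 Bond=0.9885
(3,0): Delta=-1.0000 Bond=46.1024
(3,1): Delta=-1.0000 Bond=46.1024
(3,2): Delta=-0.0979 Bond=6.5560
(3,3): Delta=0.0000 Bond=0.0000
V0=0.3701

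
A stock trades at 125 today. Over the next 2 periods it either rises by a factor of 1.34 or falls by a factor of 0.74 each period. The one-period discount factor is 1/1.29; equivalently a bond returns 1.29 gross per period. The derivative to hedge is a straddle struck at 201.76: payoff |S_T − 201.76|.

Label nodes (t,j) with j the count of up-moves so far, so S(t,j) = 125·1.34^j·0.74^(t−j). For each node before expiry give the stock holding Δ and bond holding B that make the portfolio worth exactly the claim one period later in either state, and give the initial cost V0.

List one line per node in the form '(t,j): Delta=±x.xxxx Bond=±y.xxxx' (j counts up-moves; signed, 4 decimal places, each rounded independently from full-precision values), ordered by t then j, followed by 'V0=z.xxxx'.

Risk-neutral probability p* = (R−d)/(u−d) = (1.29−0.74)/(1.34−0.74) = 0.9167.
Terminal values V(2,·): V(2,0)=133.3100, V(2,1)=77.8100, V(2,2)=22.6900
(1,0): S=92.5000. Δ = (V_up−V_dn)/(S_up−S_dn) = (77.8100−133.3100)/(123.9500−68.4500) = -1.0000. V = [p*·77.8100 + (1−p*)·133.3100]/1.29 = 63.9031. B = V − Δ·S = 156.4031.
(1,1): S=167.5000. Δ = (V_up−V_dn)/(S_up−S_dn) = (22.6900−77.8100)/(224.4500−123.9500) = -0.5485. V = [p*·22.6900 + (1−p*)·77.8100]/1.29 = 21.1499. B = V − Δ·S = 113.0165.
(0,0): S=125.0000. Δ = (V_up−V_dn)/(S_up−S_dn) = (21.1499−63.9031)/(167.5000−92.5000) = -0.5700. V = [p*·21.1499 + (1−p*)·63.9031]/1.29 = 19.1571. B = V − Δ·S = 90.4125.
The time-0 hedge costs 19.1571, which is the no-arbitrage price.

(0,0): Delta=-0.5700 Bond=90.4125
(1,0): Delta=-1.0000 Bond=156.4031
(1,1): Delta=-0.5485 Bond=113.0165
V0=19.1571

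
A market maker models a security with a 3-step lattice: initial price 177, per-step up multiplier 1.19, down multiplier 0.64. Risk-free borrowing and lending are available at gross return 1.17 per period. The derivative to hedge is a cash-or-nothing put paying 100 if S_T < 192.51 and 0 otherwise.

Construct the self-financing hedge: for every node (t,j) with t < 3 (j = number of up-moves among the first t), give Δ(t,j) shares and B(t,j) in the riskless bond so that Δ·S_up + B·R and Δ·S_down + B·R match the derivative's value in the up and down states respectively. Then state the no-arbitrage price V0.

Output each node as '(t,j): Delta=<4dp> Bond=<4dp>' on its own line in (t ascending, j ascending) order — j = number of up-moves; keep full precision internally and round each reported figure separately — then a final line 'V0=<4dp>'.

Risk-neutral probability p* = (R−d)/(u−d) = (1.17−0.64)/(1.19−0.64) = 0.9636.
At expiry t=3: V(3,0)=100.0000, V(3,1)=100.0000, V(3,2)=100.0000, V(3,3)=0.0000
(2,0): S=72.4992. Δ = (V_up−V_dn)/(S_up−S_dn) = (100.0000−100.0000)/(86.2740−46.3995) = 0.0000. V = [p*·100.0000 + (1−p*)·100.0000]/1.17 = 85.4701. B = V − Δ·S = 85.4701.
(2,1): S=134.8032. Δ = (V_up−V_dn)/(S_up−S_dn) = (100.0000−100.0000)/(160.4158−86.2740) = 0.0000. V = [p*·100.0000 + (1−p*)·100.0000]/1.17 = 85.4701. B = V − Δ·S = 85.4701.
(2,2): S=250.6497. Δ = (V_up−V_dn)/(S_up−S_dn) = (0.0000−100.0000)/(298.2731−160.4158) = -0.7254. V = [p*·0.0000 + (1−p*)·100.0000]/1.17 = 3.1080. B = V − Δ·S = 184.9262.
(1,0): S=113.2800. Δ = (V_up−V_dn)/(S_up−S_dn) = (85.4701−85.4701)/(134.8032−72.4992) = 0.0000. V = [p*·85.4701 + (1−p*)·85.4701]/1.17 = 73.0514. B = V − Δ·S = 73.0514.
(1,1): S=210.6300. Δ = (V_up−V_dn)/(S_up−S_dn) = (3.1080−85.4701)/(250.6497−134.8032) = -0.7110. V = [p*·3.1080 + (1−p*)·85.4701]/1.17 = 5.2162. B = V − Δ·S = 154.9655.
(0,0): S=177.0000. Δ = (V_up−V_dn)/(S_up−S_dn) = (5.2162−73.0514)/(210.6300−113.2800) = -0.6968. V = [p*·5.2162 + (1−p*)·73.0514]/1.17 = 6.5666. B = V − Δ·S = 129.9032.
Check: Δ(0,0)·S0 + B(0,0) = 6.5666 = V0.

(0,0): Delta=-0.6968 Bond=129.9032
(1,0): Delta=0.0000 Bond=73.0514
(1,1): Delta=-0.7110 Bond=154.9655
(2,0): Delta=0.0000 Bond=85.4701
(2,1): Delta=0.0000 Bond=85.4701
(2,2): Delta=-0.7254 Bond=184.9262
V0=6.5666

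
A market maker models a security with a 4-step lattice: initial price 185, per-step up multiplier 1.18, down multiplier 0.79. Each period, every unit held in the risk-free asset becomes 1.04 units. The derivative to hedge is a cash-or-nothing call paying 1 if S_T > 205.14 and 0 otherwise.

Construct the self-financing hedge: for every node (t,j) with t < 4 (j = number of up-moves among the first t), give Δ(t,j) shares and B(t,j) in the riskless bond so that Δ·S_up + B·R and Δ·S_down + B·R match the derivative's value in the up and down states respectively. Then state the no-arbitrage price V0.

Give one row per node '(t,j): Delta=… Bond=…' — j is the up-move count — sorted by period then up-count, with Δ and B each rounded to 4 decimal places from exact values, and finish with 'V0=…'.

No-arbitrage ⇒ martingale measure with p* = (R−d)/(u−d) = 0.6410.
Terminal values V(4,·): V(4,0)=0.0000, V(4,1)=0.0000, V(4,2)=0.0000, V(4,3)=1.0000, V(4,4)=1.0000
Node (3,0) S=91.2122: V=(p*·0.0000+(1−p*)·0.0000)/1.04=0.0000; Δ=(0.0000−0.0000)/(107.6304−72.0576)=0.0000; B=V−Δ·S=0.0000
Node (3,1) S=136.2410: V=(p*·0.0000+(1−p*)·0.0000)/1.04=0.0000; Δ=(0.0000−0.0000)/(160.7644−107.6304)=0.0000; B=V−Δ·S=0.0000
Node (3,2) S=203.4993: V=(p*·1.0000+(1−p*)·0.0000)/1.04=0.6164; Δ=(1.0000−0.0000)/(240.1291−160.7644)=0.0126; B=V−Δ·S=-1.9477
Node (3,3) S=303.9609: V=(p*·1.0000+(1−p*)·1.0000)/1.04=0.9615; Δ=(1.0000−1.0000)/(358.6739−240.1291)=0.0000; B=V−Δ·S=0.9615
Node (2,0) S=115.4585: V=(p*·0.0000+(1−p*)·0.0000)/1.04=0.0000; Δ=(0.0000−0.0000)/(136.2410−91.2122)=0.0000; B=V−Δ·S=0.0000
Node (2,1) S=172.4570: V=(p*·0.6164+(1−p*)·0.0000)/1.04=0.3799; Δ=(0.6164−0.0000)/(203.4993−136.2410)=0.0092; B=V−Δ·S=-1.2005
Node (2,2) S=257.5940: V=(p*·0.9615+(1−p*)·0.6164)/1.04=0.8054; Δ=(0.9615−0.6164)/(303.9609−203.4993)=0.0034; B=V−Δ·S=-0.0796
Node (1,0) S=146.1500: V=(p*·0.3799+(1−p*)·0.0000)/1.04=0.2342; Δ=(0.3799−0.0000)/(172.4570−115.4585)=0.0067; B=V−Δ·S=-0.7400
Node (1,1) S=218.3000: V=(p*·0.8054+(1−p*)·0.3799)/1.04=0.6276; Δ=(0.8054−0.3799)/(257.5940−172.4570)=0.0050; B=V−Δ·S=-0.4635
Node (0,0) S=185.0000: V=(p*·0.6276+(1−p*)·0.2342)/1.04=0.4676; Δ=(0.6276−0.2342)/(218.3000−146.1500)=0.0055; B=V−Δ·S=-0.5411
Self-financing check: at every node Δ·S+B equals the discounted successor values.

(0,0): Delta=0.0055 Bond=-0.5411
(1,0): Delta=0.0067 Bond=-0.7400
(1,1): Delta=0.0050 Bond=-0.4635
(2,0): Delta=0.0000 Bond=0.0000
(2,1): Delta=0.0092 Bond=-1.2005
(2,2): Delta=0.0034 Bond=-0.0796
(3,0): Delta=0.0000 Bond=0.0000
(3,1): Delta=0.0000 Bond=0.0000
(3,2): Delta=0.0126 Bond=-1.9477
(3,3): Delta=0.0000 Bond=0.9615
V0=0.4676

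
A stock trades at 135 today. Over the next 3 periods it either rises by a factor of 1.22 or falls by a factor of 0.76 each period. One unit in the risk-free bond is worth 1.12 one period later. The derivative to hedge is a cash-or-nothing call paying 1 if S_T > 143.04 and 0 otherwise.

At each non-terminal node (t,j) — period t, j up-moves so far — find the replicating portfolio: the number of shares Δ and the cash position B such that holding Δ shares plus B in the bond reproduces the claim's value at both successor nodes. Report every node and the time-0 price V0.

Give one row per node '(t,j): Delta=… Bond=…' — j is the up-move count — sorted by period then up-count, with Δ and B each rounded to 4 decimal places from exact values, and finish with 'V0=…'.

No-arbitrage ⇒ martingale measure with p* = (R−d)/(u−d) = 0.7826.
Terminal payoffs: V(3,0)=0.0000, V(3,1)=0.0000, V(3,2)=1.0000, V(3,3)=1.0000
Node (2,0) S=77.9760: V=(p*·0.0000+(1−p*)·0.0000)/1.12=0.0000; Δ=(0.0000−0.0000)/(95.1307−59.2618)=0.0000; B=V−Δ·S=0.0000
Node (2,1) S=125.1720: V=(p*·1.0000+(1−p*)·0.0000)/1.12=0.6988; Δ=(1.0000−0.0000)/(152.7098−95.1307)=0.0174; B=V−Δ·S=-1.4752
Node (2,2) S=200.9340: V=(p*·1.0000+(1−p*)·1.0000)/1.12=0.8929; Δ=(1.0000−1.0000)/(245.1395−152.7098)=0.0000; B=V−Δ·S=0.8929
Node (1,0) S=102.6000: V=(p*·0.6988+(1−p*)·0.0000)/1.12=0.4883; Δ=(0.6988−0.0000)/(125.1720−77.9760)=0.0148; B=V−Δ·S=-1.0308
Node (1,1) S=164.7000: V=(p*·0.8929+(1−p*)·0.6988)/1.12=0.7595; Δ=(0.8929−0.6988)/(200.9340−125.1720)=0.0026; B=V−Δ·S=0.3376
Node (0,0) S=135.0000: V=(p*·0.7595+(1−p*)·0.4883)/1.12=0.6255; Δ=(0.7595−0.4883)/(164.7000−102.6000)=0.0044; B=V−Δ·S=0.0358
The time-0 hedge costs 0.6255, which is the no-arbitrage price.

(0,0): Delta=0.0044 Bond=0.0358
(1,0): Delta=0.0148 Bond=-1.0308
(1,1): Delta=0.0026 Bond=0.3376
(2,0): Delta=0.0000 Bond=0.0000
(2,1): Delta=0.0174 Bond=-1.4752
(2,2): Delta=0.0000 Bond=0.8929
V0=0.6255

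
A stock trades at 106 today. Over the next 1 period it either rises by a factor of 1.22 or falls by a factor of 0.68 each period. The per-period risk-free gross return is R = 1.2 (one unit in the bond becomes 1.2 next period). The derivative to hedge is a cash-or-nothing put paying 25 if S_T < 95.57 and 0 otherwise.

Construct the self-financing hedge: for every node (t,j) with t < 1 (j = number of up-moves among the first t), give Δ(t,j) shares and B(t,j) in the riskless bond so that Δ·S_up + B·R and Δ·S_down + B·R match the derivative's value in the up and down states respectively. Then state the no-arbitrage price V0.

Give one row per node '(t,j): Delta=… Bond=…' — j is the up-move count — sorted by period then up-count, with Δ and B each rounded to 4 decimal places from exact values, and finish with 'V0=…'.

(0,0): Delta=-0.4368 Bond=47.0679
V0=0.7716

Under the risk-neutral measure, an up-move has probability p* = (R−d)/(u−d) = 0.9630 and values discount at R = 1.2.
Terminal payoffs: V(1,0)=25.0000, V(1,1)=0.0000
(0,0): S=106.0000. Δ = (V_up−V_dn)/(S_up−S_dn) = (0.0000−25.0000)/(129.3200−72.0800) = -0.4368. V = [p*·0.0000 + (1−p*)·25.0000]/1.2 = 0.7716. B = V − Δ·S = 47.0679.
Root portfolio cost Δ·106+B reproduces V0=0.7716.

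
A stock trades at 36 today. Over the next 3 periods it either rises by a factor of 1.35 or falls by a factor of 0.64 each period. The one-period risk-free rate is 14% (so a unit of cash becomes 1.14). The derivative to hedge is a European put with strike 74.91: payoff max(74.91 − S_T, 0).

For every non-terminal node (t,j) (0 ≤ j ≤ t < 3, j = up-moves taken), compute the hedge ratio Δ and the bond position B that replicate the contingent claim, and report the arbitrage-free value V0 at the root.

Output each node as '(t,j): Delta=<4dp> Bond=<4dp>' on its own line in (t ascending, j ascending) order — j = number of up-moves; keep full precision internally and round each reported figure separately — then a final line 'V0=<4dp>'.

(0,0): Delta=-0.7960 Bond=46.4393
(1,0): Delta=-1.0000 Bond=57.6408
(1,1): Delta=-0.7554 Bond=50.9668
(2,0): Delta=-1.0000 Bond=65.7105
(2,1): Delta=-1.0000 Bond=65.7105
(2,2): Delta=-0.7067 Bond=54.9067
V0=17.7831

Since d<R<u, set p* = (R−d)/(u−d) = 0.7042; price each node as the discounted p*-expectation of its children.
Payoff layer (t=3): V(3,0)=65.4728, V(3,1)=55.0034, V(3,2)=32.9196, V(3,3)=0.0000
(2,0): S=14.7456. Δ = (V_up−V_dn)/(S_up−S_dn) = (55.0034−65.4728)/(19.9066−9.4372) = -1.0000. V = [p*·55.0034 + (1−p*)·65.4728]/1.14 = 50.9649. B = V − Δ·S = 65.7105.
(2,1): S=31.1040. Δ = (V_up−V_dn)/(S_up−S_dn) = (32.9196−55.0034)/(41.9904−19.9066) = -1.0000. V = [p*·32.9196 + (1−p*)·55.0034]/1.14 = 34.6065. B = V − Δ·S = 65.7105.
(2,2): S=65.6100. Δ = (V_up−V_dn)/(S_up−S_dn) = (0.0000−32.9196)/(88.5735−41.9904) = -0.7067. V = [p*·0.0000 + (1−p*)·32.9196]/1.14 = 8.5410. B = V − Δ·S = 54.9067.
(1,0): S=23.0400. Δ = (V_up−V_dn)/(S_up−S_dn) = (34.6065−50.9649)/(31.1040−14.7456) = -1.0000. V = [p*·34.6065 + (1−p*)·50.9649]/1.14 = 34.6008. B = V − Δ·S = 57.6408.
(1,1): S=48.6000. Δ = (V_up−V_dn)/(S_up−S_dn) = (8.5410−34.6065)/(65.6100−31.1040) = -0.7554. V = [p*·8.5410 + (1−p*)·34.6065]/1.14 = 14.2549. B = V − Δ·S = 50.9668.
(0,0): S=36.0000. Δ = (V_up−V_dn)/(S_up−S_dn) = (14.2549−34.6008)/(48.6000−23.0400) = -0.7960. V = [p*·14.2549 + (1−p*)·34.6008]/1.14 = 17.7831. B = V − Δ·S = 46.4393.
Root portfolio cost Δ·36+B reproduces V0=17.7831.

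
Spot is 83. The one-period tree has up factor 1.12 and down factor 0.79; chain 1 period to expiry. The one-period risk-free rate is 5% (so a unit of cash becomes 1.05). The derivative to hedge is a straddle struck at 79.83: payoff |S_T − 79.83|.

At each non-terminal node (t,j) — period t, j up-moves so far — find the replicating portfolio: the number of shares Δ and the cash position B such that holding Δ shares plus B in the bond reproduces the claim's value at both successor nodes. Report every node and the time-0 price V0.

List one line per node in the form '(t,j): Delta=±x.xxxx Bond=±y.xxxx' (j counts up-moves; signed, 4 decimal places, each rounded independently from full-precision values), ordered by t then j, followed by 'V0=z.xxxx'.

(0,0): Delta=-0.0413 Bond=16.1573
V0=12.7330

The replicating-portfolio and risk-neutral prices coincide; use p* = (1.05−0.79)/(1.12−0.79) = 0.7879 for the latter.
At expiry t=1: V(1,0)=14.2600, V(1,1)=13.1300
  t=0,j=0: stock 83.0000 → up 92.9600 (V=13.1300), down 65.5700 (V=14.2600). Price 12.7330; hedge Δ=-0.0413, bond B=16.1573.
Root portfolio cost Δ·83+B reproduces V0=12.7330.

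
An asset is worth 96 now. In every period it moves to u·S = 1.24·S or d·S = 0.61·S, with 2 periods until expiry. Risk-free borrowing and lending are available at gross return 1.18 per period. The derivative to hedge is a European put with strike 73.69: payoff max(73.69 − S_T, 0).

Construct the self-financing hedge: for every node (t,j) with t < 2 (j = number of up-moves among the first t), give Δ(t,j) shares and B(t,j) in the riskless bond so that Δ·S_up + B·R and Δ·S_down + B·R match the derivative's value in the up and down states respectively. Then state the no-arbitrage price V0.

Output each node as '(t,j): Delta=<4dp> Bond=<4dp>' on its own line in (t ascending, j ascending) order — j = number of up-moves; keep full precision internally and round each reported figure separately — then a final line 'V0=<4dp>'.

(0,0): Delta=-0.0629 Bond=6.4159
(1,0): Delta=-1.0000 Bond=62.4492
(1,1): Delta=-0.0143 Bond=1.7941
V0=0.3805

Under the risk-neutral measure, an up-move has probability p* = (R−d)/(u−d) = 0.9048 and values discount at R = 1.18.
Terminal payoffs: V(2,0)=37.9684, V(2,1)=1.0756, V(2,2)=0.0000
(1,0): S=58.5600. Δ = (V_up−V_dn)/(S_up−S_dn) = (1.0756−37.9684)/(72.6144−35.7216) = -1.0000. V = [p*·1.0756 + (1−p*)·37.9684]/1.18 = 3.8892. B = V − Δ·S = 62.4492.
(1,1): S=119.0400. Δ = (V_up−V_dn)/(S_up−S_dn) = (0.0000−1.0756)/(147.6096−72.6144) = -0.0143. V = [p*·0.0000 + (1−p*)·1.0756]/1.18 = 0.0868. B = V − Δ·S = 1.7941.
(0,0): S=96.0000. Δ = (V_up−V_dn)/(S_up−S_dn) = (0.0868−3.8892)/(119.0400−58.5600) = -0.0629. V = [p*·0.0868 + (1−p*)·3.8892]/1.18 = 0.3805. B = V − Δ·S = 6.4159.
The time-0 hedge costs 0.3805, which is the no-arbitrage price.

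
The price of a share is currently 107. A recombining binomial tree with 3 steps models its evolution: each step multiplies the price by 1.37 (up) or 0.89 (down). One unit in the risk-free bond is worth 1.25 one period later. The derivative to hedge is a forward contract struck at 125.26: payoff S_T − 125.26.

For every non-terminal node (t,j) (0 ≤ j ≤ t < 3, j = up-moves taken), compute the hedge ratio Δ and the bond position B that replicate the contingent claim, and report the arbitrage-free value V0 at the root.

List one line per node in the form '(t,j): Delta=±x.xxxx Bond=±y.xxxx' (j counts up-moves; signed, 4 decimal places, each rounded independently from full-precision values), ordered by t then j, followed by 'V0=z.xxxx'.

Under the risk-neutral measure, an up-move has probability p* = (R−d)/(u−d) = 0.7500 and values discount at R = 1.25.
Terminal values V(3,·): V(3,0)=-49.8283, V(3,1)=-9.1461, V(3,2)=53.4772, V(3,3)=149.8748
Node (2,0) S=84.7547: V=(p*·-9.1461+(1−p*)·-49.8283)/1.25=-15.4533; Δ=(-9.1461−-49.8283)/(116.1139−75.4317)=1.0000; B=V−Δ·S=-100.2080
Node (2,1) S=130.4651: V=(p*·53.4772+(1−p*)·-9.1461)/1.25=30.2571; Δ=(53.4772−-9.1461)/(178.7372−116.1139)=1.0000; B=V−Δ·S=-100.2080
Node (2,2) S=200.8283: V=(p*·149.8748+(1−p*)·53.4772)/1.25=100.6203; Δ=(149.8748−53.4772)/(275.1348−178.7372)=1.0000; B=V−Δ·S=-100.2080
Node (1,0) S=95.2300: V=(p*·30.2571+(1−p*)·-15.4533)/1.25=15.0636; Δ=(30.2571−-15.4533)/(130.4651−84.7547)=1.0000; B=V−Δ·S=-80.1664
Node (1,1) S=146.5900: V=(p*·100.6203+(1−p*)·30.2571)/1.25=66.4236; Δ=(100.6203−30.2571)/(200.8283−130.4651)=1.0000; B=V−Δ·S=-80.1664
Node (0,0) S=107.0000: V=(p*·66.4236+(1−p*)·15.0636)/1.25=42.8669; Δ=(66.4236−15.0636)/(146.5900−95.2300)=1.0000; B=V−Δ·S=-64.1331
Root portfolio cost Δ·107+B reproduces V0=42.8669.

(0,0): Delta=1.0000 Bond=-64.1331
(1,0): Delta=1.0000 Bond=-80.1664
(1,1): Delta=1.0000 Bond=-80.1664
(2,0): Delta=1.0000 Bond=-100.2080
(2,1): Delta=1.0000 Bond=-100.2080
(2,2): Delta=1.0000 Bond=-100.2080
V0=42.8669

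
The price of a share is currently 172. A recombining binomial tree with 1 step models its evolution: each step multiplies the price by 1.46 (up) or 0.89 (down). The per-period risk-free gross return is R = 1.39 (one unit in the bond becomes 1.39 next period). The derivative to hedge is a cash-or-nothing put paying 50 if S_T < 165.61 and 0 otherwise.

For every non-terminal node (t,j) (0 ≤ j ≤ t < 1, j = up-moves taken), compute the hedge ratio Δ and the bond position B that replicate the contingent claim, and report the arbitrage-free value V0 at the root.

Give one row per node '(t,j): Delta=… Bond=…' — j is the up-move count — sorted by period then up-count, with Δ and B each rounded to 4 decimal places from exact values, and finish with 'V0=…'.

(0,0): Delta=-0.5100 Bond=92.1368
V0=4.4175

Since d<R<u, set p* = (R−d)/(u−d) = 0.8772; price each node as the discounted p*-expectation of its children.
Payoff layer (t=1): V(1,0)=50.0000, V(1,1)=0.0000
  t=0,j=0: stock 172.0000 → up 251.1200 (V=0.0000), down 153.0800 (V=50.0000). Price 4.4175; hedge Δ=-0.5100, bond B=92.1368.
Root portfolio cost Δ·172+B reproduces V0=4.4175.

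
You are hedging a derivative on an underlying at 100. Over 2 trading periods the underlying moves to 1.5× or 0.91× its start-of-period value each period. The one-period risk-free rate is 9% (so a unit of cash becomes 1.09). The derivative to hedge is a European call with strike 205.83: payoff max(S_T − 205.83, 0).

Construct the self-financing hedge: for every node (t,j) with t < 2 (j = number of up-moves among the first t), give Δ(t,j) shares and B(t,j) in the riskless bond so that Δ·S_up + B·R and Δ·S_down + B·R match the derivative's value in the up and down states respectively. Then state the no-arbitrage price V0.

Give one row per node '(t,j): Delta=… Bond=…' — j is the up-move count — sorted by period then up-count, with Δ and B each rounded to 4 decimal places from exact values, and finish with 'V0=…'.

(0,0): Delta=0.0909 Bond=-7.5924
(1,0): Delta=0.0000 Bond=0.0000
(1,1): Delta=0.2166 Bond=-27.1260
V0=1.5018

No-arbitrage ⇒ martingale measure with p* = (R−d)/(u−d) = 0.3051.
Terminal values V(2,·): V(2,0)=0.0000, V(2,1)=0.0000, V(2,2)=19.1700
Node (1,0) S=91.0000: V=(p*·0.0000+(1−p*)·0.0000)/1.09=0.0000; Δ=(0.0000−0.0000)/(136.5000−82.8100)=0.0000; B=V−Δ·S=0.0000
Node (1,1) S=150.0000: V=(p*·19.1700+(1−p*)·0.0000)/1.09=5.3656; Δ=(19.1700−0.0000)/(225.0000−136.5000)=0.2166; B=V−Δ·S=-27.1260
Node (0,0) S=100.0000: V=(p*·5.3656+(1−p*)·0.0000)/1.09=1.5018; Δ=(5.3656−0.0000)/(150.0000−91.0000)=0.0909; B=V−Δ·S=-7.5924
Each (Δ,B) replicates both successor values, so the strategy is self-financing and V0 is arbitrage-free.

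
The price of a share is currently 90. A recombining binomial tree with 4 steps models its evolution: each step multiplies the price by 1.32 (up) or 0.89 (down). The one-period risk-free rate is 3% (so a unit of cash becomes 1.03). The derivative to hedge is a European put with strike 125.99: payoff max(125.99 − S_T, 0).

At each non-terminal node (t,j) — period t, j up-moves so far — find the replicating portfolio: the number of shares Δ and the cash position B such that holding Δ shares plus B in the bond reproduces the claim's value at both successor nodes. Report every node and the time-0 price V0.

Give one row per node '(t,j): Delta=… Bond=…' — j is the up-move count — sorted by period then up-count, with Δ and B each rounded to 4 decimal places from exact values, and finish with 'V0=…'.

Risk-neutral probability p* = (R−d)/(u−d) = (1.03−0.89)/(1.32−0.89) = 0.3256.
Terminal payoffs: V(4,0)=69.5220, V(4,1)=42.2397, V(4,2)=1.7760, V(4,3)=0.0000, V(4,4)=0.0000
(3,0): S=63.4472. Δ = (V_up−V_dn)/(S_up−S_dn) = (42.2397−69.5220)/(83.7503−56.4680) = -1.0000. V = [p*·42.2397 + (1−p*)·69.5220]/1.03 = 58.8732. B = V − Δ·S = 122.3204.
(3,1): S=94.1015. Δ = (V_up−V_dn)/(S_up−S_dn) = (1.7760−42.2397)/(124.2140−83.7503) = -1.0000. V = [p*·1.7760 + (1−p*)·42.2397]/1.03 = 28.2189. B = V − Δ·S = 122.3204.
(3,2): S=139.5662. Δ = (V_up−V_dn)/(S_up−S_dn) = (0.0000−1.7760)/(184.2274−124.2140) = -0.0296. V = [p*·0.0000 + (1−p*)·1.7760]/1.03 = 1.1629. B = V − Δ·S = 5.2933.
(3,3): S=206.9971. Δ = (V_up−V_dn)/(S_up−S_dn) = (0.0000−0.0000)/(273.2362−184.2274) = 0.0000. V = [p*·0.0000 + (1−p*)·0.0000]/1.03 = 0.0000. B = V − Δ·S = 0.0000.
(2,0): S=71.2890. Δ = (V_up−V_dn)/(S_up−S_dn) = (28.2189−58.8732)/(94.1015−63.4472) = -1.0000. V = [p*·28.2189 + (1−p*)·58.8732]/1.03 = 47.4687. B = V − Δ·S = 118.7577.
(2,1): S=105.7320. Δ = (V_up−V_dn)/(S_up−S_dn) = (1.1629−28.2189)/(139.5662−94.1015) = -0.5951. V = [p*·1.1629 + (1−p*)·28.2189]/1.03 = 18.8446. B = V − Δ·S = 81.7656.
(2,2): S=156.8160. Δ = (V_up−V_dn)/(S_up−S_dn) = (0.0000−1.1629)/(206.9971−139.5662) = -0.0172. V = [p*·0.0000 + (1−p*)·1.1629]/1.03 = 0.7614. B = V − Δ·S = 3.4659.
(1,0): S=80.1000. Δ = (V_up−V_dn)/(S_up−S_dn) = (18.8446−47.4687)/(105.7320−71.2890) = -0.8311. V = [p*·18.8446 + (1−p*)·47.4687]/1.03 = 37.0381. B = V − Δ·S = 103.6056.
(1,1): S=118.8000. Δ = (V_up−V_dn)/(S_up−S_dn) = (0.7614−18.8446)/(156.8160−105.7320) = -0.3540. V = [p*·0.7614 + (1−p*)·18.8446]/1.03 = 12.5797. B = V − Δ·S = 54.6336.
(0,0): S=90.0000. Δ = (V_up−V_dn)/(S_up−S_dn) = (12.5797−37.0381)/(118.8000−80.1000) = -0.6320. V = [p*·12.5797 + (1−p*)·37.0381]/1.03 = 28.2280. B = V − Δ·S = 85.1080.
Root portfolio cost Δ·90+B reproduces V0=28.2280.

(0,0): Delta=-0.6320 Bond=85.1080
(1,0): Delta=-0.8311 Bond=103.6056
(1,1): Delta=-0.3540 Bond=54.6336
(2,0): Delta=-1.0000 Bond=118.7577
(2,1): Delta=-0.5951 Bond=81.7656
(2,2): Delta=-0.0172 Bond=3.4659
(3,0): Delta=-1.0000 Bond=122.3204
(3,1): Delta=-1.0000 Bond=122.3204
(3,2): Delta=-0.0296 Bond=5.2933
(3,3): Delta=0.0000 Bond=0.0000
V0=28.2280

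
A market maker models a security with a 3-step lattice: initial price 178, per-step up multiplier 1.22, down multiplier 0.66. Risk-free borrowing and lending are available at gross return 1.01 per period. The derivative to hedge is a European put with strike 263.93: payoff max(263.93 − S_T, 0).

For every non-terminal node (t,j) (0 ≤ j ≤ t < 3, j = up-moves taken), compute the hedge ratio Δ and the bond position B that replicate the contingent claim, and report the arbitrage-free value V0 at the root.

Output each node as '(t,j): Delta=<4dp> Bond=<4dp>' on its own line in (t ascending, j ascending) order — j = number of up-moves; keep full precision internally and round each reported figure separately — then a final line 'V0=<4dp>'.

No-arbitrage ⇒ martingale measure with p* = (R−d)/(u−d) = 0.6250.
Terminal payoffs: V(3,0)=212.7557, V(3,1)=169.3351, V(3,2)=89.0728, V(3,3)=0.0000
  t=2,j=0: stock 77.5368 → up 94.5949 (V=169.3351), down 51.1743 (V=212.7557). Price 183.7800; hedge Δ=-1.0000, bond B=261.3168.
  t=2,j=1: stock 143.3256 → up 174.8572 (V=89.0728), down 94.5949 (V=169.3351). Price 117.9912; hedge Δ=-1.0000, bond B=261.3168.
  t=2,j=2: stock 264.9352 → up 323.2209 (V=0.0000), down 174.8572 (V=89.0728). Price 33.0716; hedge Δ=-0.6004, bond B=192.1301.
  t=1,j=0: stock 117.4800 → up 143.3256 (V=117.9912), down 77.5368 (V=183.7800). Price 141.2495; hedge Δ=-1.0000, bond B=258.7295.
  t=1,j=1: stock 217.1600 → up 264.9352 (V=33.0716), down 143.3256 (V=117.9912). Price 64.2737; hedge Δ=-0.6983, bond B=215.9160.
  t=0,j=0: stock 178.0000 → up 217.1600 (V=64.2737), down 117.4800 (V=141.2495). Price 92.2175; hedge Δ=-0.7722, bond B=229.6743.
Check: Δ(0,0)·S0 + B(0,0) = 92.2175 = V0.

(0,0): Delta=-0.7722 Bond=229.6743
(1,0): Delta=-1.0000 Bond=258.7295
(1,1): Delta=-0.6983 Bond=215.9160
(2,0): Delta=-1.0000 Bond=261.3168
(2,1): Delta=-1.0000 Bond=261.3168
(2,2): Delta=-0.6004 Bond=192.1301
V0=92.2175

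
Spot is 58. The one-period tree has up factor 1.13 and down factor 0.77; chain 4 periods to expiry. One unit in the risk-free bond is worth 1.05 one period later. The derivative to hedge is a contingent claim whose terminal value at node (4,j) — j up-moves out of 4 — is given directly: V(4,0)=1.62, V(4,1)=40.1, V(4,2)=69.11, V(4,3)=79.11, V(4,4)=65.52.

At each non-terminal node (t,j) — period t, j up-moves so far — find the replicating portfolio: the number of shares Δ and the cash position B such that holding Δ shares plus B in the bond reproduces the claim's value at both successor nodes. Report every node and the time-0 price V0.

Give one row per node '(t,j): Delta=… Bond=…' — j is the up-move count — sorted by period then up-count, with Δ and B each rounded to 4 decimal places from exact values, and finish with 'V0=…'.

Risk-neutral probability p* = (R−d)/(u−d) = (1.05−0.77)/(1.13−0.77) = 0.7778.
Terminal payoffs: V(4,0)=1.6200, V(4,1)=40.1000, V(4,2)=69.1100, V(4,3)=79.1100, V(4,4)=65.5200
(3,0): S=26.4789. Δ = (V_up−V_dn)/(S_up−S_dn) = (40.1000−1.6200)/(29.9212−20.3888) = 4.0368. V = [p*·40.1000 + (1−p*)·1.6200]/1.05 = 30.0466. B = V − Δ·S = -76.8423.
(3,1): S=38.8587. Δ = (V_up−V_dn)/(S_up−S_dn) = (69.1100−40.1000)/(43.9103−29.9212) = 2.0738. V = [p*·69.1100 + (1−p*)·40.1000]/1.05 = 59.6794. B = V − Δ·S = -20.9040.
(3,2): S=57.0264. Δ = (V_up−V_dn)/(S_up−S_dn) = (79.1100−69.1100)/(64.4398−43.9103) = 0.4871. V = [p*·79.1100 + (1−p*)·69.1100]/1.05 = 73.2265. B = V − Δ·S = 45.4487.
(3,3): S=83.6880. Δ = (V_up−V_dn)/(S_up−S_dn) = (65.5200−79.1100)/(94.5675−64.4398) = -0.4511. V = [p*·65.5200 + (1−p*)·79.1100]/1.05 = 65.2762. B = V − Δ·S = 103.0262.
(2,0): S=34.3882. Δ = (V_up−V_dn)/(S_up−S_dn) = (59.6794−30.0466)/(38.8587−26.4789) = 2.3937. V = [p*·59.6794 + (1−p*)·30.0466]/1.05 = 50.5660. B = V − Δ·S = -31.7473.
(2,1): S=50.4658. Δ = (V_up−V_dn)/(S_up−S_dn) = (73.2265−59.6794)/(57.0264−38.8587) = 0.7457. V = [p*·73.2265 + (1−p*)·59.6794]/1.05 = 66.8724. B = V − Δ·S = 29.2416.
(2,2): S=74.0602. Δ = (V_up−V_dn)/(S_up−S_dn) = (65.2762−73.2265)/(83.6880−57.0264) = -0.2982. V = [p*·65.2762 + (1−p*)·73.2265]/1.05 = 63.8504. B = V − Δ·S = 85.9345.
(1,0): S=44.6600. Δ = (V_up−V_dn)/(S_up−S_dn) = (66.8724−50.5660)/(50.4658−34.3882) = 1.0142. V = [p*·66.8724 + (1−p*)·50.5660]/1.05 = 60.2369. B = V − Δ·S = 14.9414.
(1,1): S=65.5400. Δ = (V_up−V_dn)/(S_up−S_dn) = (63.8504−66.8724)/(74.0602−50.4658) = -0.1281. V = [p*·63.8504 + (1−p*)·66.8724]/1.05 = 61.4495. B = V − Δ·S = 69.8439.
(0,0): S=58.0000. Δ = (V_up−V_dn)/(S_up−S_dn) = (61.4495−60.2369)/(65.5400−44.6600) = 0.0581. V = [p*·61.4495 + (1−p*)·60.2369]/1.05 = 58.2667. B = V − Δ·S = 54.8984.
Check: Δ(0,0)·S0 + B(0,0) = 58.2667 = V0.

(0,0): Delta=0.0581 Bond=54.8984
(1,0): Delta=1.0142 Bond=14.9414
(1,1): Delta=-0.1281 Bond=69.8439
(2,0): Delta=2.3937 Bond=-31.7473
(2,1): Delta=0.7457 Bond=29.2416
(2,2): Delta=-0.2982 Bond=85.9345
(3,0): Delta=4.0368 Bond=-76.8423
(3,1): Delta=2.0738 Bond=-20.9040
(3,2): Delta=0.4871 Bond=45.4487
(3,3): Delta=-0.4511 Bond=103.0262
V0=58.2667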